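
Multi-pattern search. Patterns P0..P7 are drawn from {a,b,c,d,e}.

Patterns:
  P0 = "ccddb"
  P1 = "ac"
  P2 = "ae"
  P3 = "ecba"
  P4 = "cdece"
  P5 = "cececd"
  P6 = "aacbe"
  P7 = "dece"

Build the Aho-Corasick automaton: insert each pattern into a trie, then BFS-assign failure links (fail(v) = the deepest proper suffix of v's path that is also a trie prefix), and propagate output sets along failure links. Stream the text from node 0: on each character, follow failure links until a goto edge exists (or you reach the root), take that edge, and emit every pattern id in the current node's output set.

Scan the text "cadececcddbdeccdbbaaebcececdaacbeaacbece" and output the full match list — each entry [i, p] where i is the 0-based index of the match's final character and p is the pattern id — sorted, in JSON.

Build:
Trie (insert patterns):
  n0 'ε': a→6 c→1 d→26 e→9
  n1 'c': c→2 d→13 e→17
  n2 'cc': d→3
  n3 'ccd': d→4
  n4 'ccdd': b→5
  n5 'ccddb': ·  ←P0
  n6 'a': a→22 c→7 e→8
  n7 'ac': ·  ←P1
  n8 'ae': ·  ←P2
  n9 'e': c→10
  n10 'ec': b→11
  n11 'ecb': a→12
  n12 'ecba': ·  ←P3
  n13 'cd': e→14
  n14 'cde': c→15
  n15 'cdec': e→16
  n16 'cdece': ·  ←P4
  n17 'ce': c→18
  n18 'cec': e→19
  n19 'cece': c→20
  n20 'cecec': d→21
  n21 'cececd': ·  ←P5
  n22 'aa': c→23
  n23 'aac': b→24
  n24 'aacb': e→25
  n25 'aacbe': ·  ←P6
  n26 'd': e→27
  n27 'de': c→28
  n28 'dec': e→29
  n29 'dece': ·  ←P7

Failure links (BFS by depth):
  fail(1) 'c': from fail(0)=0 chase 'c': 0 ⇒ 0;  out=∅∪out(0)=∅
  fail(6) 'a': from fail(0)=0 chase 'a': 0 ⇒ 0;  out=∅∪out(0)=∅
  fail(9) 'e': from fail(0)=0 chase 'e': 0 ⇒ 0;  out=∅∪out(0)=∅
  fail(26) 'd': from fail(0)=0 chase 'd': 0 ⇒ 0;  out=∅∪out(0)=∅
  fail(2) 'cc': from fail(1)=0 chase 'c': 0 ⇒ 1;  out=∅∪out(1)=∅
  fail(7) 'ac': from fail(6)=0 chase 'c': 0 ⇒ 1;  out={1}∪out(1)={1}
  fail(8) 'ae': from fail(6)=0 chase 'e': 0 ⇒ 9;  out={2}∪out(9)={2}
  fail(10) 'ec': from fail(9)=0 chase 'c': 0 ⇒ 1;  out=∅∪out(1)=∅
  fail(13) 'cd': from fail(1)=0 chase 'd': 0 ⇒ 26;  out=∅∪out(26)=∅
  fail(17) 'ce': from fail(1)=0 chase 'e': 0 ⇒ 9;  out=∅∪out(9)=∅
  fail(22) 'aa': from fail(6)=0 chase 'a': 0 ⇒ 6;  out=∅∪out(6)=∅
  fail(27) 'de': from fail(26)=0 chase 'e': 0 ⇒ 9;  out=∅∪out(9)=∅
  fail(3) 'ccd': from fail(2)=1 chase 'd': 1 ⇒ 13;  out=∅∪out(13)=∅
  fail(11) 'ecb': from fail(10)=1 chase 'b': 1→0 ⇒ 0;  out=∅∪out(0)=∅
  fail(14) 'cde': from fail(13)=26 chase 'e': 26 ⇒ 27;  out=∅∪out(27)=∅
  fail(18) 'cec': from fail(17)=9 chase 'c': 9 ⇒ 10;  out=∅∪out(10)=∅
  fail(23) 'aac': from fail(22)=6 chase 'c': 6 ⇒ 7;  out=∅∪out(7)={1}
  fail(28) 'dec': from fail(27)=9 chase 'c': 9 ⇒ 10;  out=∅∪out(10)=∅
  fail(4) 'ccdd': from fail(3)=13 chase 'd': 13→26→0 ⇒ 26;  out=∅∪out(26)=∅
  fail(12) 'ecba': from fail(11)=0 chase 'a': 0 ⇒ 6;  out={3}∪out(6)={3}
  fail(15) 'cdec': from fail(14)=27 chase 'c': 27 ⇒ 28;  out=∅∪out(28)=∅
  fail(19) 'cece': from fail(18)=10 chase 'e': 10→1 ⇒ 17;  out=∅∪out(17)=∅
  fail(24) 'aacb': from fail(23)=7 chase 'b': 7→1→0 ⇒ 0;  out=∅∪out(0)=∅
  fail(29) 'dece': from fail(28)=10 chase 'e': 10→1 ⇒ 17;  out={7}∪out(17)={7}
  fail(5) 'ccddb': from fail(4)=26 chase 'b': 26→0 ⇒ 0;  out={0}∪out(0)={0}
  fail(16) 'cdece': from fail(15)=28 chase 'e': 28 ⇒ 29;  out={4}∪out(29)={4,7}
  fail(20) 'cecec': from fail(19)=17 chase 'c': 17 ⇒ 18;  out=∅∪out(18)=∅
  fail(25) 'aacbe': from fail(24)=0 chase 'e': 0 ⇒ 9;  out={6}∪out(9)={6}
  fail(21) 'cececd': from fail(20)=18 chase 'd': 18→10→1 ⇒ 13;  out={5}∪out(13)={5}

Scan:
[0] read 'c'  n0⇒n1
[1] read 'a'  n1⇒n6 (fail-walked)
[2] read 'd'  n6⇒n26 (fail-walked)
[3] read 'e'  n26⇒n27
[4] read 'c'  n27⇒n28
[5] read 'e'  n28⇒n29  emit P7@[2:5]
[6] read 'c'  n29⇒n18 (fail-walked)
[7] read 'c'  n18⇒n2 (fail-walked)
[8] read 'd'  n2⇒n3
[9] read 'd'  n3⇒n4
[10] read 'b'  n4⇒n5  emit P0@[6:10]
[11] read 'd'  n5⇒n26 (fail-walked)
[12] read 'e'  n26⇒n27
[13] read 'c'  n27⇒n28
[14] read 'c'  n28⇒n2 (fail-walked)
[15] read 'd'  n2⇒n3
[16] read 'b'  n3⇒n0 (fail-walked)
[17] read 'b'  n0⇒n0
[18] read 'a'  n0⇒n6
[19] read 'a'  n6⇒n22
[20] read 'e'  n22⇒n8 (fail-walked)  emit P2@[19:20]
[21] read 'b'  n8⇒n0 (fail-walked)
[22] read 'c'  n0⇒n1
[23] read 'e'  n1⇒n17
[24] read 'c'  n17⇒n18
[25] read 'e'  n18⇒n19
[26] read 'c'  n19⇒n20
[27] read 'd'  n20⇒n21  emit P5@[22:27]
[28] read 'a'  n21⇒n6 (fail-walked)
[29] read 'a'  n6⇒n22
[30] read 'c'  n22⇒n23  emit P1@[29:30]
[31] read 'b'  n23⇒n24
[32] read 'e'  n24⇒n25  emit P6@[28:32]
[33] read 'a'  n25⇒n6 (fail-walked)
[34] read 'a'  n6⇒n22
[35] read 'c'  n22⇒n23  emit P1@[34:35]
[36] read 'b'  n23⇒n24
[37] read 'e'  n24⇒n25  emit P6@[33:37]
[38] read 'c'  n25⇒n10 (fail-walked)
[39] read 'e'  n10⇒n17 (fail-walked)

Result: [[5,7],[10,0],[20,2],[27,5],[30,1],[32,6],[35,1],[37,6]]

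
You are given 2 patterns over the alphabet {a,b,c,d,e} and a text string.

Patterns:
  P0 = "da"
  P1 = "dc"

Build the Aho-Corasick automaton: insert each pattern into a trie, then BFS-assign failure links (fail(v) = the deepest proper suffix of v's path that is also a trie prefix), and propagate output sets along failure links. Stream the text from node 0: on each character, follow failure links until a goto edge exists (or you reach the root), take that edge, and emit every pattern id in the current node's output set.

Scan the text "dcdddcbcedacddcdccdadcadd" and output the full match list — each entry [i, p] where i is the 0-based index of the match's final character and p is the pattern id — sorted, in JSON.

Construct AC machine:
Trie nodes:
  0='ε' goto d→1
  1='d' goto a→2 c→3
  2='da' goto ·  [P0 ends]
  3='dc' goto ·  [P1 ends]

BFS fail/out derivation:
  n1('d'): parent n0 fail=0; on 'd' 0 → fail=0;  out ∅∪∅=∅
  n2('da'): parent n1 fail=0; on 'a' 0 → fail=0;  out {0}∪∅={0}
  n3('dc'): parent n1 fail=0; on 'c' 0 → fail=0;  out {1}∪∅={1}

Scan:
[0] read 'd'  n0⇒n1
[1] read 'c'  n1⇒n3  emit P1@[0:1]
[2] read 'd'  n3⇒n1 (fail-walked)
[3] read 'd'  n1⇒n1 (fail-walked)
[4] read 'd'  n1⇒n1 (fail-walked)
[5] read 'c'  n1⇒n3  emit P1@[4:5]
[6] read 'b'  n3⇒n0 (fail-walked)
[7] read 'c'  n0⇒n0
[8] read 'e'  n0⇒n0
[9] read 'd'  n0⇒n1
[10] read 'a'  n1⇒n2  emit P0@[9:10]
[11] read 'c'  n2⇒n0 (fail-walked)
[12] read 'd'  n0⇒n1
[13] read 'd'  n1⇒n1 (fail-walked)
[14] read 'c'  n1⇒n3  emit P1@[13:14]
[15] read 'd'  n3⇒n1 (fail-walked)
[16] read 'c'  n1⇒n3  emit P1@[15:16]
[17] read 'c'  n3⇒n0 (fail-walked)
[18] read 'd'  n0⇒n1
[19] read 'a'  n1⇒n2  emit P0@[18:19]
[20] read 'd'  n2⇒n1 (fail-walked)
[21] read 'c'  n1⇒n3  emit P1@[20:21]
[22] read 'a'  n3⇒n0 (fail-walked)
[23] read 'd'  n0⇒n1
[24] read 'd'  n1⇒n1 (fail-walked)

All matches (sorted): [[1,1],[5,1],[10,0],[14,1],[16,1],[19,0],[21,1]]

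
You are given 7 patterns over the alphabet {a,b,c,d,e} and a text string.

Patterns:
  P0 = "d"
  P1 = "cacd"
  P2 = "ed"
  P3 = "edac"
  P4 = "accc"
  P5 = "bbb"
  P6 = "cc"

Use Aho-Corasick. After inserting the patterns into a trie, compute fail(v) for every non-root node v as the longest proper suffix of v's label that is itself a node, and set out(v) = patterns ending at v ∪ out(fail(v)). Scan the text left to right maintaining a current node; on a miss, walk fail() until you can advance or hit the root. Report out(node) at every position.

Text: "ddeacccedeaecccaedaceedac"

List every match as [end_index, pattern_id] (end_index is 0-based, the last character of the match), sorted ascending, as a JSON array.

Construct AC machine:
Trie nodes:
  0='ε' goto a→10 b→14 c→2 d→1 e→6
  1='d' goto ·  [P0 ends]
  2='c' goto a→3 c→17
  3='ca' goto c→4
  4='cac' goto d→5
  5='cacd' goto ·  [P1 ends]
  6='e' goto d→7
  7='ed' goto a→8  [P2 ends]
  8='eda' goto c→9
  9='edac' goto ·  [P3 ends]
  10='a' goto c→11
  11='ac' goto c→12
  12='acc' goto c→13
  13='accc' goto ·  [P4 ends]
  14='b' goto b→15
  15='bb' goto b→16
  16='bbb' goto ·  [P5 ends]
  17='cc' goto ·  [P6 ends]

BFS fail/out derivation:
  n1('d'): parent n0 fail=0; on 'd' 0 → fail=0;  out {0}∪∅={0}
  n2('c'): parent n0 fail=0; on 'c' 0 → fail=0;  out ∅∪∅=∅
  n6('e'): parent n0 fail=0; on 'e' 0 → fail=0;  out ∅∪∅=∅
  n10('a'): parent n0 fail=0; on 'a' 0 → fail=0;  out ∅∪∅=∅
  n14('b'): parent n0 fail=0; on 'b' 0 → fail=0;  out ∅∪∅=∅
  n3('ca'): parent n2 fail=0; on 'a' 0 → fail=10;  out ∅∪∅=∅
  n7('ed'): parent n6 fail=0; on 'd' 0 → fail=1;  out {2}∪{0}={0,2}
  n11('ac'): parent n10 fail=0; on 'c' 0 → fail=2;  out ∅∪∅=∅
  n15('bb'): parent n14 fail=0; on 'b' 0 → fail=14;  out ∅∪∅=∅
  n17('cc'): parent n2 fail=0; on 'c' 0 → fail=2;  out {6}∪∅={6}
  n4('cac'): parent n3 fail=10; on 'c' 10 → fail=11;  out ∅∪∅=∅
  n8('eda'): parent n7 fail=1; on 'a' 1→0 → fail=10;  out ∅∪∅=∅
  n12('acc'): parent n11 fail=2; on 'c' 2 → fail=17;  out ∅∪{6}={6}
  n16('bbb'): parent n15 fail=14; on 'b' 14 → fail=15;  out {5}∪∅={5}
  n5('cacd'): parent n4 fail=11; on 'd' 11→2→0 → fail=1;  out {1}∪{0}={0,1}
  n9('edac'): parent n8 fail=10; on 'c' 10 → fail=11;  out {3}∪∅={3}
  n13('accc'): parent n12 fail=17; on 'c' 17→2 → fail=17;  out {4}∪{6}={4,6}

Run:
[0] read 'd'  n0⇒n1  ** P0@[0:0]
[1] read 'd'  n1⇒n1 (via fail)  ** P0@[1:1]
[2] read 'e'  n1⇒n6 (via fail)
[3] read 'a'  n6⇒n10 (via fail)
[4] read 'c'  n10⇒n11
[5] read 'c'  n11⇒n12  ** P6@[4:5]
[6] read 'c'  n12⇒n13  ** P4@[3:6],P6@[5:6]
[7] read 'e'  n13⇒n6 (via fail)
[8] read 'd'  n6⇒n7  ** P0@[8:8],P2@[7:8]
[9] read 'e'  n7⇒n6 (via fail)
[10] read 'a'  n6⇒n10 (via fail)
[11] read 'e'  n10⇒n6 (via fail)
[12] read 'c'  n6⇒n2 (via fail)
[13] read 'c'  n2⇒n17  ** P6@[12:13]
[14] read 'c'  n17⇒n17 (via fail)  ** P6@[13:14]
[15] read 'a'  n17⇒n3 (via fail)
[16] read 'e'  n3⇒n6 (via fail)
[17] read 'd'  n6⇒n7  ** P0@[17:17],P2@[16:17]
[18] read 'a'  n7⇒n8
[19] read 'c'  n8⇒n9  ** P3@[16:19]
[20] read 'e'  n9⇒n6 (via fail)
[21] read 'e'  n6⇒n6 (via fail)
[22] read 'd'  n6⇒n7  ** P0@[22:22],P2@[21:22]
[23] read 'a'  n7⇒n8
[24] read 'c'  n8⇒n9  ** P3@[21:24]

Matches: [[0,0],[1,0],[5,6],[6,4],[6,6],[8,0],[8,2],[13,6],[14,6],[17,0],[17,2],[19,3],[22,0],[22,2],[24,3]]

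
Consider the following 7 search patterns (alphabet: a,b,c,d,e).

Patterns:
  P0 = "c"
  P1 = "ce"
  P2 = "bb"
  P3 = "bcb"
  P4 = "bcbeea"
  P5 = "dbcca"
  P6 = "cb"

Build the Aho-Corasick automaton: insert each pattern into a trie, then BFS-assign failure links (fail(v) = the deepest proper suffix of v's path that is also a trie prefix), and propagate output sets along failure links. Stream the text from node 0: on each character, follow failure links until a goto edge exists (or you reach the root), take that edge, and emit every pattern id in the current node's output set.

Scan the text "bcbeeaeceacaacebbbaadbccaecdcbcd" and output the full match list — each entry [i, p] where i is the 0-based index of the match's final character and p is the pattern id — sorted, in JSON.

Construct AC machine:
Trie nodes:
  n0 'ε': b→3 c→1 d→10
  n1 'c': b→15 e→2  ←P0
  n2 'ce': ·  ←P1
  n3 'b': b→4 c→5
  n4 'bb': ·  ←P2
  n5 'bc': b→6
  n6 'bcb': e→7  ←P3
  n7 'bcbe': e→8
  n8 'bcbee': a→9
  n9 'bcbeea': ·  ←P4
  n10 'd': b→11
  n11 'db': c→12
  n12 'dbc': c→13
  n13 'dbcc': a→14
  n14 'dbcca': ·  ←P5
  n15 'cb': ·  ←P6

BFS fail/out derivation:
  fail(1) 'c': from fail(0)=0 chase 'c': 0 ⇒ 0;  out={0}∪out(0)={0}
  fail(3) 'b': from fail(0)=0 chase 'b': 0 ⇒ 0;  out=∅∪out(0)=∅
  fail(10) 'd': from fail(0)=0 chase 'd': 0 ⇒ 0;  out=∅∪out(0)=∅
  fail(2) 'ce': from fail(1)=0 chase 'e': 0 ⇒ 0;  out={1}∪out(0)={1}
  fail(4) 'bb': from fail(3)=0 chase 'b': 0 ⇒ 3;  out={2}∪out(3)={2}
  fail(5) 'bc': from fail(3)=0 chase 'c': 0 ⇒ 1;  out=∅∪out(1)={0}
  fail(11) 'db': from fail(10)=0 chase 'b': 0 ⇒ 3;  out=∅∪out(3)=∅
  fail(15) 'cb': from fail(1)=0 chase 'b': 0 ⇒ 3;  out={6}∪out(3)={6}
  fail(6) 'bcb': from fail(5)=1 chase 'b': 1 ⇒ 15;  out={3}∪out(15)={3,6}
  fail(12) 'dbc': from fail(11)=3 chase 'c': 3 ⇒ 5;  out=∅∪out(5)={0}
  fail(7) 'bcbe': from fail(6)=15 chase 'e': 15→3→0 ⇒ 0;  out=∅∪out(0)=∅
  fail(13) 'dbcc': from fail(12)=5 chase 'c': 5→1→0 ⇒ 1;  out=∅∪out(1)={0}
  fail(8) 'bcbee': from fail(7)=0 chase 'e': 0 ⇒ 0;  out=∅∪out(0)=∅
  fail(14) 'dbcca': from fail(13)=1 chase 'a': 1→0 ⇒ 0;  out={5}∪out(0)={5}
  fail(9) 'bcbeea': from fail(8)=0 chase 'a': 0 ⇒ 0;  out={4}∪out(0)={4}

Run:
i=0 'b': node 0→3
i=1 'c': node 3→5  ** P0@[1:1]
i=2 'b': node 5→6  ** P3@[0:2],P6@[1:2]
i=3 'e': node 6→7
i=4 'e': node 7→8
i=5 'a': node 8→9  ** P4@[0:5]
i=6 'e': node 9→0 (via fail)
i=7 'c': node 0→1  ** P0@[7:7]
i=8 'e': node 1→2  ** P1@[7:8]
i=9 'a': node 2→0 (via fail)
i=10 'c': node 0→1  ** P0@[10:10]
i=11 'a': node 1→0 (via fail)
i=12 'a': node 0→0
i=13 'c': node 0→1  ** P0@[13:13]
i=14 'e': node 1→2  ** P1@[13:14]
i=15 'b': node 2→3 (via fail)
i=16 'b': node 3→4  ** P2@[15:16]
i=17 'b': node 4→4 (via fail)  ** P2@[16:17]
i=18 'a': node 4→0 (via fail)
i=19 'a': node 0→0
i=20 'd': node 0→10
i=21 'b': node 10→11
i=22 'c': node 11→12  ** P0@[22:22]
i=23 'c': node 12→13  ** P0@[23:23]
i=24 'a': node 13→14  ** P5@[20:24]
i=25 'e': node 14→0 (via fail)
i=26 'c': node 0→1  ** P0@[26:26]
i=27 'd': node 1→10 (via fail)
i=28 'c': node 10→1 (via fail)  ** P0@[28:28]
i=29 'b': node 1→15  ** P6@[28:29]
i=30 'c': node 15→5 (via fail)  ** P0@[30:30]
i=31 'd': node 5→10 (via fail)

All matches (sorted): [[1,0],[2,3],[2,6],[5,4],[7,0],[8,1],[10,0],[13,0],[14,1],[16,2],[17,2],[22,0],[23,0],[24,5],[26,0],[28,0],[29,6],[30,0]]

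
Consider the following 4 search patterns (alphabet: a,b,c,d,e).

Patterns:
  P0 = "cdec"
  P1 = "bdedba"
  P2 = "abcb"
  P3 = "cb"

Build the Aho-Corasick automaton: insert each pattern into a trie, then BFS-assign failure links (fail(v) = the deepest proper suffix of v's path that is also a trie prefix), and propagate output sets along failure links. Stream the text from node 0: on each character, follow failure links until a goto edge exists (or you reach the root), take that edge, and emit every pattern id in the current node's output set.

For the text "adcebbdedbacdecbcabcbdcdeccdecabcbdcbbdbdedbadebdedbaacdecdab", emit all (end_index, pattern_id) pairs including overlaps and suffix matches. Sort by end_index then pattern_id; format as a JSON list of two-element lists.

Build:
Trie nodes:
  n0 'ε': a→11 b→5 c→1
  n1 'c': b→15 d→2
  n2 'cd': e→3
  n3 'cde': c→4
  n4 'cdec': ·  [P0 ends]
  n5 'b': d→6
  n6 'bd': e→7
  n7 'bde': d→8
  n8 'bded': b→9
  n9 'bdedb': a→10
  n10 'bdedba': ·  [P1 ends]
  n11 'a': b→12
  n12 'ab': c→13
  n13 'abc': b→14
  n14 'abcb': ·  [P2 ends]
  n15 'cb': ·  [P3 ends]

Failure links (BFS by depth):
  fail(1) 'c': from fail(0)=0 chase 'c': 0 ⇒ 0;  out=∅∪out(0)=∅
  fail(5) 'b': from fail(0)=0 chase 'b': 0 ⇒ 0;  out=∅∪out(0)=∅
  fail(11) 'a': from fail(0)=0 chase 'a': 0 ⇒ 0;  out=∅∪out(0)=∅
  fail(2) 'cd': from fail(1)=0 chase 'd': 0 ⇒ 0;  out=∅∪out(0)=∅
  fail(6) 'bd': from fail(5)=0 chase 'd': 0 ⇒ 0;  out=∅∪out(0)=∅
  fail(12) 'ab': from fail(11)=0 chase 'b': 0 ⇒ 5;  out=∅∪out(5)=∅
  fail(15) 'cb': from fail(1)=0 chase 'b': 0 ⇒ 5;  out={3}∪out(5)={3}
  fail(3) 'cde': from fail(2)=0 chase 'e': 0 ⇒ 0;  out=∅∪out(0)=∅
  fail(7) 'bde': from fail(6)=0 chase 'e': 0 ⇒ 0;  out=∅∪out(0)=∅
  fail(13) 'abc': from fail(12)=5 chase 'c': 5→0 ⇒ 1;  out=∅∪out(1)=∅
  fail(4) 'cdec': from fail(3)=0 chase 'c': 0 ⇒ 1;  out={0}∪out(1)={0}
  fail(8) 'bded': from fail(7)=0 chase 'd': 0 ⇒ 0;  out=∅∪out(0)=∅
  fail(14) 'abcb': from fail(13)=1 chase 'b': 1 ⇒ 15;  out={2}∪out(15)={2,3}
  fail(9) 'bdedb': from fail(8)=0 chase 'b': 0 ⇒ 5;  out=∅∪out(5)=∅
  fail(10) 'bdedba': from fail(9)=5 chase 'a': 5→0 ⇒ 11;  out={1}∪out(11)={1}

Run:
pos 0 'a': at 11
pos 1 'd': at 0 ·f
pos 2 'c': at 1
pos 3 'e': at 0 ·f
pos 4 'b': at 5
pos 5 'b': at 5 ·f
pos 6 'd': at 6
pos 7 'e': at 7
pos 8 'd': at 8
pos 9 'b': at 9
pos 10 'a': at 10  emit P1@[5:10]
pos 11 'c': at 1 ·f
pos 12 'd': at 2
pos 13 'e': at 3
pos 14 'c': at 4  emit P0@[11:14]
pos 15 'b': at 15 ·f  emit P3@[14:15]
pos 16 'c': at 1 ·f
pos 17 'a': at 11 ·f
pos 18 'b': at 12
pos 19 'c': at 13
pos 20 'b': at 14  emit P2@[17:20],P3@[19:20]
pos 21 'd': at 6 ·f
pos 22 'c': at 1 ·f
pos 23 'd': at 2
pos 24 'e': at 3
pos 25 'c': at 4  emit P0@[22:25]
pos 26 'c': at 1 ·f
pos 27 'd': at 2
pos 28 'e': at 3
pos 29 'c': at 4  emit P0@[26:29]
pos 30 'a': at 11 ·f
pos 31 'b': at 12
pos 32 'c': at 13
pos 33 'b': at 14  emit P2@[30:33],P3@[32:33]
pos 34 'd': at 6 ·f
pos 35 'c': at 1 ·f
pos 36 'b': at 15  emit P3@[35:36]
pos 37 'b': at 5 ·f
pos 38 'd': at 6
pos 39 'b': at 5 ·f
pos 40 'd': at 6
pos 41 'e': at 7
pos 42 'd': at 8
pos 43 'b': at 9
pos 44 'a': at 10  emit P1@[39:44]
pos 45 'd': at 0 ·f
pos 46 'e': at 0
pos 47 'b': at 5
pos 48 'd': at 6
pos 49 'e': at 7
pos 50 'd': at 8
pos 51 'b': at 9
pos 52 'a': at 10  emit P1@[47:52]
pos 53 'a': at 11 ·f
pos 54 'c': at 1 ·f
pos 55 'd': at 2
pos 56 'e': at 3
pos 57 'c': at 4  emit P0@[54:57]
pos 58 'd': at 2 ·f
pos 59 'a': at 11 ·f
pos 60 'b': at 12

Matches: [[10,1],[14,0],[15,3],[20,2],[20,3],[25,0],[29,0],[33,2],[33,3],[36,3],[44,1],[52,1],[57,0]]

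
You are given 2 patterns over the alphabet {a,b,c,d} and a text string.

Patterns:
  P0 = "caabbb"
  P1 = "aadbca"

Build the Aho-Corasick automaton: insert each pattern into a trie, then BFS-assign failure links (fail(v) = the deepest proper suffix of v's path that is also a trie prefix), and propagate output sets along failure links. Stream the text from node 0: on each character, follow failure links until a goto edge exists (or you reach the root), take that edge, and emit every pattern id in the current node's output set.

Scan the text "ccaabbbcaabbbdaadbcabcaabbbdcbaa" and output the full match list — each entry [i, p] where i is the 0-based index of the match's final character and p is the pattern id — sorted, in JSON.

Build automaton:
Trie (insert patterns):
  0='ε' goto a→7 c→1
  1='c' goto a→2
  2='ca' goto a→3
  3='caa' goto b→4
  4='caab' goto b→5
  5='caabb' goto b→6
  6='caabbb' goto ·  ←P0
  7='a' goto a→8
  8='aa' goto d→9
  9='aad' goto b→10
  10='aadb' goto c→11
  11='aadbc' goto a→12
  12='aadbca' goto ·  ←P1

Failure links (BFS by depth):
  n1('c'): parent n0 fail=0; on 'c' 0 → fail=0;  out ∅∪∅=∅
  n7('a'): parent n0 fail=0; on 'a' 0 → fail=0;  out ∅∪∅=∅
  n2('ca'): parent n1 fail=0; on 'a' 0 → fail=7;  out ∅∪∅=∅
  n8('aa'): parent n7 fail=0; on 'a' 0 → fail=7;  out ∅∪∅=∅
  n3('caa'): parent n2 fail=7; on 'a' 7 → fail=8;  out ∅∪∅=∅
  n9('aad'): parent n8 fail=7; on 'd' 7→0 → fail=0;  out ∅∪∅=∅
  n4('caab'): parent n3 fail=8; on 'b' 8→7→0 → fail=0;  out ∅∪∅=∅
  n10('aadb'): parent n9 fail=0; on 'b' 0 → fail=0;  out ∅∪∅=∅
  n5('caabb'): parent n4 fail=0; on 'b' 0 → fail=0;  out ∅∪∅=∅
  n11('aadbc'): parent n10 fail=0; on 'c' 0 → fail=1;  out ∅∪∅=∅
  n6('caabbb'): parent n5 fail=0; on 'b' 0 → fail=0;  out {0}∪∅={0}
  n12('aadbca'): parent n11 fail=1; on 'a' 1 → fail=2;  out {1}∪∅={1}

Run:
pos 0 'c': at 1
pos 1 'c': at 1 (via fail)
pos 2 'a': at 2
pos 3 'a': at 3
pos 4 'b': at 4
pos 5 'b': at 5
pos 6 'b': at 6  emit P0@[1:6]
pos 7 'c': at 1 (via fail)
pos 8 'a': at 2
pos 9 'a': at 3
pos 10 'b': at 4
pos 11 'b': at 5
pos 12 'b': at 6  emit P0@[7:12]
pos 13 'd': at 0 (via fail)
pos 14 'a': at 7
pos 15 'a': at 8
pos 16 'd': at 9
pos 17 'b': at 10
pos 18 'c': at 11
pos 19 'a': at 12  emit P1@[14:19]
pos 20 'b': at 0 (via fail)
pos 21 'c': at 1
pos 22 'a': at 2
pos 23 'a': at 3
pos 24 'b': at 4
pos 25 'b': at 5
pos 26 'b': at 6  emit P0@[21:26]
pos 27 'd': at 0 (via fail)
pos 28 'c': at 1
pos 29 'b': at 0 (via fail)
pos 30 'a': at 7
pos 31 'a': at 8

Result: [[6,0],[12,0],[19,1],[26,0]]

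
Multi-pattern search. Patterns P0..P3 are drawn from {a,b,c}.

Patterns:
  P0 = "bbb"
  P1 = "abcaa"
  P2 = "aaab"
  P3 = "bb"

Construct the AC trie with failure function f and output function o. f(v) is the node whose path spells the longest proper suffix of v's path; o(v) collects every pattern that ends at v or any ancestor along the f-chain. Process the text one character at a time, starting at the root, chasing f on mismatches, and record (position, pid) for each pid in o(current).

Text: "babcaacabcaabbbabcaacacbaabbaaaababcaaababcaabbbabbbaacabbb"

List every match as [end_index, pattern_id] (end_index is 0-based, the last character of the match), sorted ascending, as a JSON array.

Build automaton:
Trie nodes:
  n0 'ε': a→4 b→1
  n1 'b': b→2
  n2 'bb': b→3  ←P3
  n3 'bbb': ·  ←P0
  n4 'a': a→9 b→5
  n5 'ab': c→6
  n6 'abc': a→7
  n7 'abca': a→8
  n8 'abcaa': ·  ←P1
  n9 'aa': a→10
  n10 'aaa': b→11
  n11 'aaab': ·  ←P2

Failure links (BFS by depth):
  n1('b'): parent n0 fail=0; on 'b' 0 → fail=0;  out ∅∪∅=∅
  n4('a'): parent n0 fail=0; on 'a' 0 → fail=0;  out ∅∪∅=∅
  n2('bb'): parent n1 fail=0; on 'b' 0 → fail=1;  out {3}∪∅={3}
  n5('ab'): parent n4 fail=0; on 'b' 0 → fail=1;  out ∅∪∅=∅
  n9('aa'): parent n4 fail=0; on 'a' 0 → fail=4;  out ∅∪∅=∅
  n3('bbb'): parent n2 fail=1; on 'b' 1 → fail=2;  out {0}∪{3}={0,3}
  n6('abc'): parent n5 fail=1; on 'c' 1→0 → fail=0;  out ∅∪∅=∅
  n10('aaa'): parent n9 fail=4; on 'a' 4 → fail=9;  out ∅∪∅=∅
  n7('abca'): parent n6 fail=0; on 'a' 0 → fail=4;  out ∅∪∅=∅
  n11('aaab'): parent n10 fail=9; on 'b' 9→4 → fail=5;  out {2}∪∅={2}
  n8('abcaa'): parent n7 fail=4; on 'a' 4 → fail=9;  out {1}∪∅={1}

Run:
i=0 'b': node 0→1
i=1 'a': node 1→4 ·f
i=2 'b': node 4→5
i=3 'c': node 5→6
i=4 'a': node 6→7
i=5 'a': node 7→8  emit P1@[1:5]
i=6 'c': node 8→0 ·f
i=7 'a': node 0→4
i=8 'b': node 4→5
i=9 'c': node 5→6
i=10 'a': node 6→7
i=11 'a': node 7→8  emit P1@[7:11]
i=12 'b': node 8→5 ·f
i=13 'b': node 5→2 ·f  emit P3@[12:13]
i=14 'b': node 2→3  emit P0@[12:14],P3@[13:14]
i=15 'a': node 3→4 ·f
i=16 'b': node 4→5
i=17 'c': node 5→6
i=18 'a': node 6→7
i=19 'a': node 7→8  emit P1@[15:19]
i=20 'c': node 8→0 ·f
i=21 'a': node 0→4
i=22 'c': node 4→0 ·f
i=23 'b': node 0→1
i=24 'a': node 1→4 ·f
i=25 'a': node 4→9
i=26 'b': node 9→5 ·f
i=27 'b': node 5→2 ·f  emit P3@[26:27]
i=28 'a': node 2→4 ·f
i=29 'a': node 4→9
i=30 'a': node 9→10
i=31 'a': node 10→10 ·f
i=32 'b': node 10→11  emit P2@[29:32]
i=33 'a': node 11→4 ·f
i=34 'b': node 4→5
i=35 'c': node 5→6
i=36 'a': node 6→7
i=37 'a': node 7→8  emit P1@[33:37]
i=38 'a': node 8→10 ·f
i=39 'b': node 10→11  emit P2@[36:39]
i=40 'a': node 11→4 ·f
i=41 'b': node 4→5
i=42 'c': node 5→6
i=43 'a': node 6→7
i=44 'a': node 7→8  emit P1@[40:44]
i=45 'b': node 8→5 ·f
i=46 'b': node 5→2 ·f  emit P3@[45:46]
i=47 'b': node 2→3  emit P0@[45:47],P3@[46:47]
i=48 'a': node 3→4 ·f
i=49 'b': node 4→5
i=50 'b': node 5→2 ·f  emit P3@[49:50]
i=51 'b': node 2→3  emit P0@[49:51],P3@[50:51]
i=52 'a': node 3→4 ·f
i=53 'a': node 4→9
i=54 'c': node 9→0 ·f
i=55 'a': node 0→4
i=56 'b': node 4→5
i=57 'b': node 5→2 ·f  emit P3@[56:57]
i=58 'b': node 2→3  emit P0@[56:58],P3@[57:58]

Matches: [[5,1],[11,1],[13,3],[14,0],[14,3],[19,1],[27,3],[32,2],[37,1],[39,2],[44,1],[46,3],[47,0],[47,3],[50,3],[51,0],[51,3],[57,3],[58,0],[58,3]]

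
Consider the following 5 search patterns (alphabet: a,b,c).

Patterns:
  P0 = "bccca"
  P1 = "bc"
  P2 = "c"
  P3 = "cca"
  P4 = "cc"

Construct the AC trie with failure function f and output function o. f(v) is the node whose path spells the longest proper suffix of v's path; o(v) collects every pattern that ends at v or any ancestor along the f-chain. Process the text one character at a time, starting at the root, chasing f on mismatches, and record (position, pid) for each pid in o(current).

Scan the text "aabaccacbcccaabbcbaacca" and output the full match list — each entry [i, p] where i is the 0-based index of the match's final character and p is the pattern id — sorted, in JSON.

Construct AC machine:
Trie (insert patterns):
  n0 'ε': b→1 c→6
  n1 'b': c→2
  n2 'bc': c→3  ←P1
  n3 'bcc': c→4
  n4 'bccc': a→5
  n5 'bccca': ·  ←P0
  n6 'c': c→7  ←P2
  n7 'cc': a→8  ←P4
  n8 'cca': ·  ←P3

BFS fail/out derivation:
  fail(1) 'b': from fail(0)=0 chase 'b': 0 ⇒ 0;  out=∅∪out(0)=∅
  fail(6) 'c': from fail(0)=0 chase 'c': 0 ⇒ 0;  out={2}∪out(0)={2}
  fail(2) 'bc': from fail(1)=0 chase 'c': 0 ⇒ 6;  out={1}∪out(6)={1,2}
  fail(7) 'cc': from fail(6)=0 chase 'c': 0 ⇒ 6;  out={4}∪out(6)={2,4}
  fail(3) 'bcc': from fail(2)=6 chase 'c': 6 ⇒ 7;  out=∅∪out(7)={2,4}
  fail(8) 'cca': from fail(7)=6 chase 'a': 6→0 ⇒ 0;  out={3}∪out(0)={3}
  fail(4) 'bccc': from fail(3)=7 chase 'c': 7→6 ⇒ 7;  out=∅∪out(7)={2,4}
  fail(5) 'bccca': from fail(4)=7 chase 'a': 7 ⇒ 8;  out={0}∪out(8)={0,3}

Run:
pos 0 'a': at 0
pos 1 'a': at 0
pos 2 'b': at 1
pos 3 'a': at 0 ·f
pos 4 'c': at 6  emit P2@[4:4]
pos 5 'c': at 7  emit P2@[5:5],P4@[4:5]
pos 6 'a': at 8  emit P3@[4:6]
pos 7 'c': at 6 ·f  emit P2@[7:7]
pos 8 'b': at 1 ·f
pos 9 'c': at 2  emit P1@[8:9],P2@[9:9]
pos 10 'c': at 3  emit P2@[10:10],P4@[9:10]
pos 11 'c': at 4  emit P2@[11:11],P4@[10:11]
pos 12 'a': at 5  emit P0@[8:12],P3@[10:12]
pos 13 'a': at 0 ·f
pos 14 'b': at 1
pos 15 'b': at 1 ·f
pos 16 'c': at 2  emit P1@[15:16],P2@[16:16]
pos 17 'b': at 1 ·f
pos 18 'a': at 0 ·f
pos 19 'a': at 0
pos 20 'c': at 6  emit P2@[20:20]
pos 21 'c': at 7  emit P2@[21:21],P4@[20:21]
pos 22 'a': at 8  emit P3@[20:22]

Result: [[4,2],[5,2],[5,4],[6,3],[7,2],[9,1],[9,2],[10,2],[10,4],[11,2],[11,4],[12,0],[12,3],[16,1],[16,2],[20,2],[21,2],[21,4],[22,3]]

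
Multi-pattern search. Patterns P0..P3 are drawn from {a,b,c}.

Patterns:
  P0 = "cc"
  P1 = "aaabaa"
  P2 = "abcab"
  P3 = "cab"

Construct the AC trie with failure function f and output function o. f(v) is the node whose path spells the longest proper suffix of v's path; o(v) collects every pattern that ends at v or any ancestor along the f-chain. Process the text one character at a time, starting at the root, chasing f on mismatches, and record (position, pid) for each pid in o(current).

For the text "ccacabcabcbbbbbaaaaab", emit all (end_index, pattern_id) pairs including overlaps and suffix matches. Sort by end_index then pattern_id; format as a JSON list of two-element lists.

Build automaton:
Trie (insert patterns):
  n0 'ε': a→3 c→1
  n1 'c': a→13 c→2
  n2 'cc': ·  ←P0
  n3 'a': a→4 b→9
  n4 'aa': a→5
  n5 'aaa': b→6
  n6 'aaab': a→7
  n7 'aaaba': a→8
  n8 'aaabaa': ·  ←P1
  n9 'ab': c→10
  n10 'abc': a→11
  n11 'abca': b→12
  n12 'abcab': ·  ←P2
  n13 'ca': b→14
  n14 'cab': ·  ←P3

Failure links (BFS by depth):
  n1('c'): parent n0 fail=0; on 'c' 0 → fail=0;  out ∅∪∅=∅
  n3('a'): parent n0 fail=0; on 'a' 0 → fail=0;  out ∅∪∅=∅
  n2('cc'): parent n1 fail=0; on 'c' 0 → fail=1;  out {0}∪∅={0}
  n4('aa'): parent n3 fail=0; on 'a' 0 → fail=3;  out ∅∪∅=∅
  n9('ab'): parent n3 fail=0; on 'b' 0 → fail=0;  out ∅∪∅=∅
  n13('ca'): parent n1 fail=0; on 'a' 0 → fail=3;  out ∅∪∅=∅
  n5('aaa'): parent n4 fail=3; on 'a' 3 → fail=4;  out ∅∪∅=∅
  n10('abc'): parent n9 fail=0; on 'c' 0 → fail=1;  out ∅∪∅=∅
  n14('cab'): parent n13 fail=3; on 'b' 3 → fail=9;  out {3}∪∅={3}
  n6('aaab'): parent n5 fail=4; on 'b' 4→3 → fail=9;  out ∅∪∅=∅
  n11('abca'): parent n10 fail=1; on 'a' 1 → fail=13;  out ∅∪∅=∅
  n7('aaaba'): parent n6 fail=9; on 'a' 9→0 → fail=3;  out ∅∪∅=∅
  n12('abcab'): parent n11 fail=13; on 'b' 13 → fail=14;  out {2}∪{3}={2,3}
  n8('aaabaa'): parent n7 fail=3; on 'a' 3 → fail=4;  out {1}∪∅={1}

Text stream:
[0] read 'c'  n0⇒n1
[1] read 'c'  n1⇒n2  ** P0@[0:1]
[2] read 'a'  n2⇒n13 ·f
[3] read 'c'  n13⇒n1 ·f
[4] read 'a'  n1⇒n13
[5] read 'b'  n13⇒n14  ** P3@[3:5]
[6] read 'c'  n14⇒n10 ·f
[7] read 'a'  n10⇒n11
[8] read 'b'  n11⇒n12  ** P2@[4:8],P3@[6:8]
[9] read 'c'  n12⇒n10 ·f
[10] read 'b'  n10⇒n0 ·f
[11] read 'b'  n0⇒n0
[12] read 'b'  n0⇒n0
[13] read 'b'  n0⇒n0
[14] read 'b'  n0⇒n0
[15] read 'a'  n0⇒n3
[16] read 'a'  n3⇒n4
[17] read 'a'  n4⇒n5
[18] read 'a'  n5⇒n5 ·f
[19] read 'a'  n5⇒n5 ·f
[20] read 'b'  n5⇒n6

Result: [[1,0],[5,3],[8,2],[8,3]]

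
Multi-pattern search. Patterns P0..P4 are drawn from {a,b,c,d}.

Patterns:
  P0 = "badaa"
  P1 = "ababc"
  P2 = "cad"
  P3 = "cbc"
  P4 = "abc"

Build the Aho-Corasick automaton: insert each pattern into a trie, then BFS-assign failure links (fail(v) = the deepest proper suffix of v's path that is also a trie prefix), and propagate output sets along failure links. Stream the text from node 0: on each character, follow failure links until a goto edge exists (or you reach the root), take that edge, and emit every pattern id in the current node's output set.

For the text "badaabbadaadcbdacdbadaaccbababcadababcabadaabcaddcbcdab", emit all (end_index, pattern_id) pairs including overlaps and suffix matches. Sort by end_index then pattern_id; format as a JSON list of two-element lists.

Build:
Trie (insert patterns):
  n0 'ε': a→6 b→1 c→11
  n1 'b': a→2
  n2 'ba': d→3
  n3 'bad': a→4
  n4 'bada': a→5
  n5 'badaa': ·  ←P0
  n6 'a': b→7
  n7 'ab': a→8 c→16
  n8 'aba': b→9
  n9 'abab': c→10
  n10 'ababc': ·  ←P1
  n11 'c': a→12 b→14
  n12 'ca': d→13
  n13 'cad': ·  ←P2
  n14 'cb': c→15
  n15 'cbc': ·  ←P3
  n16 'abc': ·  ←P4

Failure links (BFS by depth):
  n1('b'): parent n0 fail=0; on 'b' 0 → fail=0;  out ∅∪∅=∅
  n6('a'): parent n0 fail=0; on 'a' 0 → fail=0;  out ∅∪∅=∅
  n11('c'): parent n0 fail=0; on 'c' 0 → fail=0;  out ∅∪∅=∅
  n2('ba'): parent n1 fail=0; on 'a' 0 → fail=6;  out ∅∪∅=∅
  n7('ab'): parent n6 fail=0; on 'b' 0 → fail=1;  out ∅∪∅=∅
  n12('ca'): parent n11 fail=0; on 'a' 0 → fail=6;  out ∅∪∅=∅
  n14('cb'): parent n11 fail=0; on 'b' 0 → fail=1;  out ∅∪∅=∅
  n3('bad'): parent n2 fail=6; on 'd' 6→0 → fail=0;  out ∅∪∅=∅
  n8('aba'): parent n7 fail=1; on 'a' 1 → fail=2;  out ∅∪∅=∅
  n13('cad'): parent n12 fail=6; on 'd' 6→0 → fail=0;  out {2}∪∅={2}
  n15('cbc'): parent n14 fail=1; on 'c' 1→0 → fail=11;  out {3}∪∅={3}
  n16('abc'): parent n7 fail=1; on 'c' 1→0 → fail=11;  out {4}∪∅={4}
  n4('bada'): parent n3 fail=0; on 'a' 0 → fail=6;  out ∅∪∅=∅
  n9('abab'): parent n8 fail=2; on 'b' 2→6 → fail=7;  out ∅∪∅=∅
  n5('badaa'): parent n4 fail=6; on 'a' 6→0 → fail=6;  out {0}∪∅={0}
  n10('ababc'): parent n9 fail=7; on 'c' 7 → fail=16;  out {1}∪{4}={1,4}

Run:
pos 0 'b': at 1
pos 1 'a': at 2
pos 2 'd': at 3
pos 3 'a': at 4
pos 4 'a': at 5  emit P0@[0:4]
pos 5 'b': at 7 ·f
pos 6 'b': at 1 ·f
pos 7 'a': at 2
pos 8 'd': at 3
pos 9 'a': at 4
pos 10 'a': at 5  emit P0@[6:10]
pos 11 'd': at 0 ·f
pos 12 'c': at 11
pos 13 'b': at 14
pos 14 'd': at 0 ·f
pos 15 'a': at 6
pos 16 'c': at 11 ·f
pos 17 'd': at 0 ·f
pos 18 'b': at 1
pos 19 'a': at 2
pos 20 'd': at 3
pos 21 'a': at 4
pos 22 'a': at 5  emit P0@[18:22]
pos 23 'c': at 11 ·f
pos 24 'c': at 11 ·f
pos 25 'b': at 14
pos 26 'a': at 2 ·f
pos 27 'b': at 7 ·f
pos 28 'a': at 8
pos 29 'b': at 9
pos 30 'c': at 10  emit P1@[26:30],P4@[28:30]
pos 31 'a': at 12 ·f
pos 32 'd': at 13  emit P2@[30:32]
pos 33 'a': at 6 ·f
pos 34 'b': at 7
pos 35 'a': at 8
pos 36 'b': at 9
pos 37 'c': at 10  emit P1@[33:37],P4@[35:37]
pos 38 'a': at 12 ·f
pos 39 'b': at 7 ·f
pos 40 'a': at 8
pos 41 'd': at 3 ·f
pos 42 'a': at 4
pos 43 'a': at 5  emit P0@[39:43]
pos 44 'b': at 7 ·f
pos 45 'c': at 16  emit P4@[43:45]
pos 46 'a': at 12 ·f
pos 47 'd': at 13  emit P2@[45:47]
pos 48 'd': at 0 ·f
pos 49 'c': at 11
pos 50 'b': at 14
pos 51 'c': at 15  emit P3@[49:51]
pos 52 'd': at 0 ·f
pos 53 'a': at 6
pos 54 'b': at 7

All matches (sorted): [[4,0],[10,0],[22,0],[30,1],[30,4],[32,2],[37,1],[37,4],[43,0],[45,4],[47,2],[51,3]]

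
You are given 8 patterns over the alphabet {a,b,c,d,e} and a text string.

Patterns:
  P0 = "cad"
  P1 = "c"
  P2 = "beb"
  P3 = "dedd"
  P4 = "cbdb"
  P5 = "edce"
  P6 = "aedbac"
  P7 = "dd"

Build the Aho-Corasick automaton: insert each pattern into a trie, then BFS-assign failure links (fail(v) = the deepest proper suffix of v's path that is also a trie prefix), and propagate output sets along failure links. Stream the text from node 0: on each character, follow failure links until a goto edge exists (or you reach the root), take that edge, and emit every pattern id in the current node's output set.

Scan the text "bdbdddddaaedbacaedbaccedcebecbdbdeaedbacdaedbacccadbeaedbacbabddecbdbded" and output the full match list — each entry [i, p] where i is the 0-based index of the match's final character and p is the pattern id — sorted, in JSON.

Build automaton:
Trie (insert patterns):
  n0 'ε': a→18 b→4 c→1 d→7 e→14
  n1 'c': a→2 b→11  ←P1
  n2 'ca': d→3
  n3 'cad': ·  ←P0
  n4 'b': e→5
  n5 'be': b→6
  n6 'beb': ·  ←P2
  n7 'd': d→24 e→8
  n8 'de': d→9
  n9 'ded': d→10
  n10 'dedd': ·  ←P3
  n11 'cb': d→12
  n12 'cbd': b→13
  n13 'cbdb': ·  ←P4
  n14 'e': d→15
  n15 'ed': c→16
  n16 'edc': e→17
  n17 'edce': ·  ←P5
  n18 'a': e→19
  n19 'ae': d→20
  n20 'aed': b→21
  n21 'aedb': a→22
  n22 'aedba': c→23
  n23 'aedbac': ·  ←P6
  n24 'dd': ·  ←P7

Failure links (BFS by depth):
  n1('c'): parent n0 fail=0; on 'c' 0 → fail=0;  out {1}∪∅={1}
  n4('b'): parent n0 fail=0; on 'b' 0 → fail=0;  out ∅∪∅=∅
  n7('d'): parent n0 fail=0; on 'd' 0 → fail=0;  out ∅∪∅=∅
  n14('e'): parent n0 fail=0; on 'e' 0 → fail=0;  out ∅∪∅=∅
  n18('a'): parent n0 fail=0; on 'a' 0 → fail=0;  out ∅∪∅=∅
  n2('ca'): parent n1 fail=0; on 'a' 0 → fail=18;  out ∅∪∅=∅
  n5('be'): parent n4 fail=0; on 'e' 0 → fail=14;  out ∅∪∅=∅
  n8('de'): parent n7 fail=0; on 'e' 0 → fail=14;  out ∅∪∅=∅
  n11('cb'): parent n1 fail=0; on 'b' 0 → fail=4;  out ∅∪∅=∅
  n15('ed'): parent n14 fail=0; on 'd' 0 → fail=7;  out ∅∪∅=∅
  n19('ae'): parent n18 fail=0; on 'e' 0 → fail=14;  out ∅∪∅=∅
  n24('dd'): parent n7 fail=0; on 'd' 0 → fail=7;  out {7}∪∅={7}
  n3('cad'): parent n2 fail=18; on 'd' 18→0 → fail=7;  out {0}∪∅={0}
  n6('beb'): parent n5 fail=14; on 'b' 14→0 → fail=4;  out {2}∪∅={2}
  n9('ded'): parent n8 fail=14; on 'd' 14 → fail=15;  out ∅∪∅=∅
  n12('cbd'): parent n11 fail=4; on 'd' 4→0 → fail=7;  out ∅∪∅=∅
  n16('edc'): parent n15 fail=7; on 'c' 7→0 → fail=1;  out ∅∪{1}={1}
  n20('aed'): parent n19 fail=14; on 'd' 14 → fail=15;  out ∅∪∅=∅
  n10('dedd'): parent n9 fail=15; on 'd' 15→7 → fail=24;  out {3}∪{7}={3,7}
  n13('cbdb'): parent n12 fail=7; on 'b' 7→0 → fail=4;  out {4}∪∅={4}
  n17('edce'): parent n16 fail=1; on 'e' 1→0 → fail=14;  out {5}∪∅={5}
  n21('aedb'): parent n20 fail=15; on 'b' 15→7→0 → fail=4;  out ∅∪∅=∅
  n22('aedba'): parent n21 fail=4; on 'a' 4→0 → fail=18;  out ∅∪∅=∅
  n23('aedbac'): parent n22 fail=18; on 'c' 18→0 → fail=1;  out {6}∪{1}={1,6}

Text stream:
[0] read 'b'  n0⇒n4
[1] read 'd'  n4⇒n7 ·f
[2] read 'b'  n7⇒n4 ·f
[3] read 'd'  n4⇒n7 ·f
[4] read 'd'  n7⇒n24  → match P7@[3:4]
[5] read 'd'  n24⇒n24 ·f  → match P7@[4:5]
[6] read 'd'  n24⇒n24 ·f  → match P7@[5:6]
[7] read 'd'  n24⇒n24 ·f  → match P7@[6:7]
[8] read 'a'  n24⇒n18 ·f
[9] read 'a'  n18⇒n18 ·f
[10] read 'e'  n18⇒n19
[11] read 'd'  n19⇒n20
[12] read 'b'  n20⇒n21
[13] read 'a'  n21⇒n22
[14] read 'c'  n22⇒n23  → match P1@[14:14],P6@[9:14]
[15] read 'a'  n23⇒n2 ·f
[16] read 'e'  n2⇒n19 ·f
[17] read 'd'  n19⇒n20
[18] read 'b'  n20⇒n21
[19] read 'a'  n21⇒n22
[20] read 'c'  n22⇒n23  → match P1@[20:20],P6@[15:20]
[21] read 'c'  n23⇒n1 ·f  → match P1@[21:21]
[22] read 'e'  n1⇒n14 ·f
[23] read 'd'  n14⇒n15
[24] read 'c'  n15⇒n16  → match P1@[24:24]
[25] read 'e'  n16⇒n17  → match P5@[22:25]
[26] read 'b'  n17⇒n4 ·f
[27] read 'e'  n4⇒n5
[28] read 'c'  n5⇒n1 ·f  → match P1@[28:28]
[29] read 'b'  n1⇒n11
[30] read 'd'  n11⇒n12
[31] read 'b'  n12⇒n13  → match P4@[28:31]
[32] read 'd'  n13⇒n7 ·f
[33] read 'e'  n7⇒n8
[34] read 'a'  n8⇒n18 ·f
[35] read 'e'  n18⇒n19
[36] read 'd'  n19⇒n20
[37] read 'b'  n20⇒n21
[38] read 'a'  n21⇒n22
[39] read 'c'  n22⇒n23  → match P1@[39:39],P6@[34:39]
[40] read 'd'  n23⇒n7 ·f
[41] read 'a'  n7⇒n18 ·f
[42] read 'e'  n18⇒n19
[43] read 'd'  n19⇒n20
[44] read 'b'  n20⇒n21
[45] read 'a'  n21⇒n22
[46] read 'c'  n22⇒n23  → match P1@[46:46],P6@[41:46]
[47] read 'c'  n23⇒n1 ·f  → match P1@[47:47]
[48] read 'c'  n1⇒n1 ·f  → match P1@[48:48]
[49] read 'a'  n1⇒n2
[50] read 'd'  n2⇒n3  → match P0@[48:50]
[51] read 'b'  n3⇒n4 ·f
[52] read 'e'  n4⇒n5
[53] read 'a'  n5⇒n18 ·f
[54] read 'e'  n18⇒n19
[55] read 'd'  n19⇒n20
[56] read 'b'  n20⇒n21
[57] read 'a'  n21⇒n22
[58] read 'c'  n22⇒n23  → match P1@[58:58],P6@[53:58]
[59] read 'b'  n23⇒n11 ·f
[60] read 'a'  n11⇒n18 ·f
[61] read 'b'  n18⇒n4 ·f
[62] read 'd'  n4⇒n7 ·f
[63] read 'd'  n7⇒n24  → match P7@[62:63]
[64] read 'e'  n24⇒n8 ·f
[65] read 'c'  n8⇒n1 ·f  → match P1@[65:65]
[66] read 'b'  n1⇒n11
[67] read 'd'  n11⇒n12
[68] read 'b'  n12⇒n13  → match P4@[65:68]
[69] read 'd'  n13⇒n7 ·f
[70] read 'e'  n7⇒n8
[71] read 'd'  n8⇒n9

All matches (sorted): [[4,7],[5,7],[6,7],[7,7],[14,1],[14,6],[20,1],[20,6],[21,1],[24,1],[25,5],[28,1],[31,4],[39,1],[39,6],[46,1],[46,6],[47,1],[48,1],[50,0],[58,1],[58,6],[63,7],[65,1],[68,4]]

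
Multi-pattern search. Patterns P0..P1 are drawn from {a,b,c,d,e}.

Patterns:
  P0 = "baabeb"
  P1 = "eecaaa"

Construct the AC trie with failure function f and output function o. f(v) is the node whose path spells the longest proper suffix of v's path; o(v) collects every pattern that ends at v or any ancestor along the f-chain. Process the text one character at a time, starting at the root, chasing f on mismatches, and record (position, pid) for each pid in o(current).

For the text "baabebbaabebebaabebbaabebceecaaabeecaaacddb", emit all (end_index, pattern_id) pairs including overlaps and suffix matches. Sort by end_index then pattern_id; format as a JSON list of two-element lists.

Construct AC machine:
Trie nodes:
  0='ε' goto b→1 e→7
  1='b' goto a→2
  2='ba' goto a→3
  3='baa' goto b→4
  4='baab' goto e→5
  5='baabe' goto b→6
  6='baabeb' goto ·  [P0 ends]
  7='e' goto e→8
  8='ee' goto c→9
  9='eec' goto a→10
  10='eeca' goto a→11
  11='eecaa' goto a→12
  12='eecaaa' goto ·  [P1 ends]

Failure links (BFS by depth):
  fail(1) 'b': from fail(0)=0 chase 'b': 0 ⇒ 0;  out=∅∪out(0)=∅
  fail(7) 'e': from fail(0)=0 chase 'e': 0 ⇒ 0;  out=∅∪out(0)=∅
  fail(2) 'ba': from fail(1)=0 chase 'a': 0 ⇒ 0;  out=∅∪out(0)=∅
  fail(8) 'ee': from fail(7)=0 chase 'e': 0 ⇒ 7;  out=∅∪out(7)=∅
  fail(3) 'baa': from fail(2)=0 chase 'a': 0 ⇒ 0;  out=∅∪out(0)=∅
  fail(9) 'eec': from fail(8)=7 chase 'c': 7→0 ⇒ 0;  out=∅∪out(0)=∅
  fail(4) 'baab': from fail(3)=0 chase 'b': 0 ⇒ 1;  out=∅∪out(1)=∅
  fail(10) 'eeca': from fail(9)=0 chase 'a': 0 ⇒ 0;  out=∅∪out(0)=∅
  fail(5) 'baabe': from fail(4)=1 chase 'e': 1→0 ⇒ 7;  out=∅∪out(7)=∅
  fail(11) 'eecaa': from fail(10)=0 chase 'a': 0 ⇒ 0;  out=∅∪out(0)=∅
  fail(6) 'baabeb': from fail(5)=7 chase 'b': 7→0 ⇒ 1;  out={0}∪out(1)={0}
  fail(12) 'eecaaa': from fail(11)=0 chase 'a': 0 ⇒ 0;  out={1}∪out(0)={1}

Text stream:
pos 0 'b': at 1
pos 1 'a': at 2
pos 2 'a': at 3
pos 3 'b': at 4
pos 4 'e': at 5
pos 5 'b': at 6  emit P0@[0:5]
pos 6 'b': at 1 ·f
pos 7 'a': at 2
pos 8 'a': at 3
pos 9 'b': at 4
pos 10 'e': at 5
pos 11 'b': at 6  emit P0@[6:11]
pos 12 'e': at 7 ·f
pos 13 'b': at 1 ·f
pos 14 'a': at 2
pos 15 'a': at 3
pos 16 'b': at 4
pos 17 'e': at 5
pos 18 'b': at 6  emit P0@[13:18]
pos 19 'b': at 1 ·f
pos 20 'a': at 2
pos 21 'a': at 3
pos 22 'b': at 4
pos 23 'e': at 5
pos 24 'b': at 6  emit P0@[19:24]
pos 25 'c': at 0 ·f
pos 26 'e': at 7
pos 27 'e': at 8
pos 28 'c': at 9
pos 29 'a': at 10
pos 30 'a': at 11
pos 31 'a': at 12  emit P1@[26:31]
pos 32 'b': at 1 ·f
pos 33 'e': at 7 ·f
pos 34 'e': at 8
pos 35 'c': at 9
pos 36 'a': at 10
pos 37 'a': at 11
pos 38 'a': at 12  emit P1@[33:38]
pos 39 'c': at 0 ·f
pos 40 'd': at 0
pos 41 'd': at 0
pos 42 'b': at 1

Matches: [[5,0],[11,0],[18,0],[24,0],[31,1],[38,1]]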